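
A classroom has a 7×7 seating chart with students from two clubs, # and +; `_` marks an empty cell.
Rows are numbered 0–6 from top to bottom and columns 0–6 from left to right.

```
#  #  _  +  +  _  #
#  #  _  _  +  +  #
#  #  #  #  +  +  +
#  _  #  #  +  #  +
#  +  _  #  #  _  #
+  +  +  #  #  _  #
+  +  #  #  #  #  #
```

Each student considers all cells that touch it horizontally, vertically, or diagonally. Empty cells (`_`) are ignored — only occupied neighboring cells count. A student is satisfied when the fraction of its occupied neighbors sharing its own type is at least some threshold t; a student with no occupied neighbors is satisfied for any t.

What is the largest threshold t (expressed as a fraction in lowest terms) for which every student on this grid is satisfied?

(0,0)# 3/3
(0,1)# 3/3
(0,3)+ 2/2
(0,4)+ 3/3
(0,6)# 1/2
(1,0)# 5/5
(1,1)# 6/6
(1,4)+ 5/6
(1,5)+ 5/7
(1,6)# 1/4
(2,0)# 4/4
(2,1)# 6/6
(2,2)# 5/5
(2,3)# 3/6
(2,4)+ 4/7
(2,5)+ 6/8
(2,6)+ 3/5
(3,0)# 3/4
(3,2)# 5/6
(3,3)# 5/7
(3,4)+ 2/7
(3,5)# 2/7
(3,6)+ 2/4
(4,0)# 1/4
(4,1)+ 3/6
(4,3)# 5/7
(4,4)# 5/6
(4,6)# 2/3
(5,0)+ 4/5
(5,1)+ 5/7
(5,2)+ 3/7
(5,3)# 6/7
(5,4)# 6/6
(5,6)# 3/3
(6,0)+ 3/3
(6,1)+ 4/5
(6,2)# 2/5
(6,3)# 4/5
(6,4)# 4/4
(6,5)# 4/4
(6,6)# 2/2
The smallest same-type fraction is 1/4 at (1,6), which reduces to 1/4. Any threshold above that leaves this student unsatisfied.

1/4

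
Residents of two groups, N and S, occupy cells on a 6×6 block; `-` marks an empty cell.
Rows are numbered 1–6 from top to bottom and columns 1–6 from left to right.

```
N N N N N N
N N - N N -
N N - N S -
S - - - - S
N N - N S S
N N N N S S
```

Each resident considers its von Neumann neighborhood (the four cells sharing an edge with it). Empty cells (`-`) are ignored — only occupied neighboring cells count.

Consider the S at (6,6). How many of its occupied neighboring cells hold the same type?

2

Occupied neighbors of (6,6): (5,6)=S, (6,5)=S.
Same type (S): 2 of 2.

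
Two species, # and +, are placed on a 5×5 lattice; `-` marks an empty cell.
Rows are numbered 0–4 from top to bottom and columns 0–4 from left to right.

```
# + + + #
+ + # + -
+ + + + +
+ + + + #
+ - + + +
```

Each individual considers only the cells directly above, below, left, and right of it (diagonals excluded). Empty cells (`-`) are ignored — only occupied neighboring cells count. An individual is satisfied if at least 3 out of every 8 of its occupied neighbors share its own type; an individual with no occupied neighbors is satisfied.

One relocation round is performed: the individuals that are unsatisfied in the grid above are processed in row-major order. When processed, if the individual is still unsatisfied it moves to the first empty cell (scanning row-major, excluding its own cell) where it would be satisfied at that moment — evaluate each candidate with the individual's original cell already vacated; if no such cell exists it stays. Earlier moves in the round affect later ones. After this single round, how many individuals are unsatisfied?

Initially unsatisfied (in order): (0,0), (0,4), (1,2), (3,4).
  (0,0): no empty cell satisfies it; stays.
  (0,4): no empty cell satisfies it; stays.
  (1,2): no empty cell satisfies it; stays.
  (3,4): no empty cell satisfies it; stays.
Resulting grid:
# + + + #
+ + # + -
+ + + + +
+ + + + #
+ - + + +
Unsatisfied now: (0,0), (0,4), (1,2), (3,4).

4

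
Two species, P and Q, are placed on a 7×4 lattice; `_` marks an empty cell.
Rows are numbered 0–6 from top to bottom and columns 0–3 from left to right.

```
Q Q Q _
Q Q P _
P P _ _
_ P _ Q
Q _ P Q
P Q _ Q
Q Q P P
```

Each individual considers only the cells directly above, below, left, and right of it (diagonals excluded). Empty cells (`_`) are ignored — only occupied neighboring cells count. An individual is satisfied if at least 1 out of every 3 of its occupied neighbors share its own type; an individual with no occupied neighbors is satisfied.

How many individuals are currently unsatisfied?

(0,0)Q 2/2 ok
(0,1)Q 3/3 ok
(0,2)Q 1/2 ok
(1,0)Q 2/3 ok
(1,1)Q 2/4 ok
(1,2)P 0/2 unhappy
(2,0)P 1/2 ok
(2,1)P 2/3 ok
(3,1)P 1/1 ok
(3,3)Q 1/1 ok
(4,0)Q 0/1 unhappy
(4,2)P 0/1 unhappy
(4,3)Q 2/3 ok
(5,0)P 0/3 unhappy
(5,1)Q 1/2 ok
(5,3)Q 1/2 ok
(6,0)Q 1/2 ok
(6,1)Q 2/3 ok
(6,2)P 1/2 ok
(6,3)P 1/2 ok
Unsatisfied: (1,2), (4,0), (4,2), (5,0) — 4 in total.

4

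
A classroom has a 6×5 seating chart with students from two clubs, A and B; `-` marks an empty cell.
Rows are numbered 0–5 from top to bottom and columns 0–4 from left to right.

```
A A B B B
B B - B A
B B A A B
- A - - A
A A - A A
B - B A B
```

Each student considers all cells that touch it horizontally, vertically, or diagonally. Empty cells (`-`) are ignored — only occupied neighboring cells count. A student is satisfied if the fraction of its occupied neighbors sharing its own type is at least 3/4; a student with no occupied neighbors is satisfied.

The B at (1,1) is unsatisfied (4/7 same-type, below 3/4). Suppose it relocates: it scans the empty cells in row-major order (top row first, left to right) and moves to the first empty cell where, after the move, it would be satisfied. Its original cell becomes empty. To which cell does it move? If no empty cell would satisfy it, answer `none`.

none

Vacating (1,1). Empty cells in order:
  (1,2): 4/7 same-type → still unsatisfied.
  (3,0): 2/5 same-type → still unsatisfied.
  (3,2): 1/6 same-type → still unsatisfied.
  (3,3): 1/6 same-type → still unsatisfied.
  (4,2): 1/5 same-type → still unsatisfied.
  (5,1): 2/4 same-type → still unsatisfied.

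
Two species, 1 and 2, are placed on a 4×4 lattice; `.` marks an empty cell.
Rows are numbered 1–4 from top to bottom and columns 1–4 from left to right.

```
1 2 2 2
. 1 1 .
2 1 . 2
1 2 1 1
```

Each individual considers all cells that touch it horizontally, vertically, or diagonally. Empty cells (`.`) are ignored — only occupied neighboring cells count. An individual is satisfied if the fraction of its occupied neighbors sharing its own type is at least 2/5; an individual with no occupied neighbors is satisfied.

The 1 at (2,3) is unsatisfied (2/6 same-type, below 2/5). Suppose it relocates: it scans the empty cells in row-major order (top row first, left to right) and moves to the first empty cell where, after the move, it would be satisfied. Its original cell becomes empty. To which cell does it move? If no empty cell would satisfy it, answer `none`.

Vacating (2,3). Empty cells in order:
  (2,1): 3/5 same-type → satisfied — stop here.

(2,1)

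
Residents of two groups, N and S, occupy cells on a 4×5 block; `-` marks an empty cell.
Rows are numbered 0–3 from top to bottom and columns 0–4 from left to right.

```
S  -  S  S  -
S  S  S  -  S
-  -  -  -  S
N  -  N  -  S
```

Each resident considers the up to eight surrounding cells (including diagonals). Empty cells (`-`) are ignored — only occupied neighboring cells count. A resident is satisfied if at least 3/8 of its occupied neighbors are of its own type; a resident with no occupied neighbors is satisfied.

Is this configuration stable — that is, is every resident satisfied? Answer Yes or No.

Row 0: (0,0)S 2/2 ✓ · (0,2)S 3/3 ✓ · (0,3)S 3/3 ✓
Row 1: (1,0)S 2/2 ✓ · (1,1)S 4/4 ✓ · (1,2)S 3/3 ✓ · (1,4)S 2/2 ✓
Row 2: (2,4)S 2/2 ✓
Row 3: (3,0)N 0/0 ✓ · (3,2)N 0/0 ✓ · (3,4)S 1/1 ✓
All meet the threshold, so the configuration is stable.

Yes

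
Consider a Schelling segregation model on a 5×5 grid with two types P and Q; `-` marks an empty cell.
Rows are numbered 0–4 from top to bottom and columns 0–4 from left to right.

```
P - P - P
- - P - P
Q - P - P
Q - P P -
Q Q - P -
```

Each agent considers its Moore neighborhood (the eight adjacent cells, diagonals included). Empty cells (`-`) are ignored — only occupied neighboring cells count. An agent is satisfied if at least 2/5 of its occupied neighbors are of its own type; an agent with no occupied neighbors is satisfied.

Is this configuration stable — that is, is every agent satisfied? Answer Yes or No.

(0,0)P 0/0 satisfied
(0,2)P 1/1 satisfied
(0,4)P 1/1 satisfied
(1,2)P 2/2 satisfied
(1,4)P 2/2 satisfied
(2,0)Q 1/1 satisfied
(2,2)P 3/3 satisfied
(2,4)P 2/2 satisfied
(3,0)Q 3/3 satisfied
(3,2)P 3/4 satisfied
(3,3)P 4/4 satisfied
(4,0)Q 2/2 satisfied
(4,1)Q 2/3 satisfied
(4,3)P 2/2 satisfied
All meet the threshold, so the configuration is stable.

Yes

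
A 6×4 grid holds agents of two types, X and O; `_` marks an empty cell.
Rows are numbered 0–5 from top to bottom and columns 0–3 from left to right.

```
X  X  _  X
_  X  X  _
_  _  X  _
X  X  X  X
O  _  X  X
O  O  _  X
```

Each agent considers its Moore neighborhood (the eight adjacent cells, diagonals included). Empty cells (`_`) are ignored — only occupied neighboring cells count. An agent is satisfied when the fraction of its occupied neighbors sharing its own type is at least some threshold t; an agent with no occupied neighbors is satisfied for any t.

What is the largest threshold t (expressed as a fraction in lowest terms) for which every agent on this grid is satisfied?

Row 0: (0,0)X 2/2 · (0,1)X 3/3 · (0,3)X 1/1
Row 1: (1,1)X 4/4 · (1,2)X 4/4
Row 2: (2,2)X 5/5
Row 3: (3,0)X 1/2 · (3,1)X 4/5 · (3,2)X 5/5 · (3,3)X 4/4
Row 4: (4,0)O 2/4 · (4,2)X 5/6 · (4,3)X 4/4
Row 5: (5,0)O 2/2 · (5,1)O 2/3 · (5,3)X 2/2
The smallest same-type fraction is 1/2 at (3,0), which reduces to 1/2. Any threshold above that leaves this agent unsatisfied.

1/2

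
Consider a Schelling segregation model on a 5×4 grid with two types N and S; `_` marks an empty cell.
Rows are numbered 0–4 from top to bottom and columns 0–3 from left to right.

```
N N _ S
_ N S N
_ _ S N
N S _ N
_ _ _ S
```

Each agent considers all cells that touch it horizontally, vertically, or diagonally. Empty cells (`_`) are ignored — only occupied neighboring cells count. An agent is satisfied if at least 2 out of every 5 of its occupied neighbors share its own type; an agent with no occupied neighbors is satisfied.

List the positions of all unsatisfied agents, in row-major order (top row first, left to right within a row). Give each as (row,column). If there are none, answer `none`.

(1,2), (1,3), (2,2), (3,0), (3,3), (4,3)

Row 0: (0,0)N 2/2 satisfied · (0,1)N 2/3 satisfied · (0,3)S 1/2 satisfied
Row 1: (1,1)N 2/4 satisfied · (1,2)S 2/6 not · (1,3)N 1/4 not
Row 2: (2,2)S 2/6 not · (2,3)N 2/4 satisfied
Row 3: (3,0)N 0/1 not · (3,1)S 1/2 satisfied · (3,3)N 1/3 not
Row 4: (4,3)S 0/1 not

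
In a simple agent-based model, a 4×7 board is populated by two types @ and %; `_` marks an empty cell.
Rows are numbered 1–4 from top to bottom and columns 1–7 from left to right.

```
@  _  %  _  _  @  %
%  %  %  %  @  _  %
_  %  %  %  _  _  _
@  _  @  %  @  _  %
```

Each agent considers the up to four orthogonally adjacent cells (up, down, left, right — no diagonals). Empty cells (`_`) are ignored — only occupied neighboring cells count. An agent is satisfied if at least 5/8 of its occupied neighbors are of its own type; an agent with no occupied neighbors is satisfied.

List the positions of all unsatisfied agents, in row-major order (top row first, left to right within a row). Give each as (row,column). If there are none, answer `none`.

(1,1)@ 0/1 unhappy
(1,3)% 1/1 ok
(1,6)@ 0/1 unhappy
(1,7)% 1/2 unhappy
(2,1)% 1/2 unhappy
(2,2)% 3/3 ok
(2,3)% 4/4 ok
(2,4)% 2/3 ok
(2,5)@ 0/1 unhappy
(2,7)% 1/1 ok
(3,2)% 2/2 ok
(3,3)% 3/4 ok
(3,4)% 3/3 ok
(4,1)@ 0/0 ok
(4,3)@ 0/2 unhappy
(4,4)% 1/3 unhappy
(4,5)@ 0/1 unhappy
(4,7)% 0/0 ok

(1,1), (1,6), (1,7), (2,1), (2,5), (4,3), (4,4), (4,5)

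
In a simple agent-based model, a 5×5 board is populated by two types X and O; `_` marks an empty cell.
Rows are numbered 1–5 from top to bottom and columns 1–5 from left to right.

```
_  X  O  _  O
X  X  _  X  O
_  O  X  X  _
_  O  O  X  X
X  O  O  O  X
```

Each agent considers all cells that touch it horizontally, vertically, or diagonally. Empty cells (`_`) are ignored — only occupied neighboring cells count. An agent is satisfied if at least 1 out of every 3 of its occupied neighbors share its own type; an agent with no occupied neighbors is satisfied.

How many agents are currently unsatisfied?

(1,2)X 2/3 ok
(1,3)O 0/3 unhappy
(1,5)O 1/2 ok
(2,1)X 2/3 ok
(2,2)X 3/5 ok
(2,4)X 2/5 ok
(2,5)O 1/3 ok
(3,2)O 2/5 ok
(3,3)X 4/7 ok
(3,4)X 4/6 ok
(4,2)O 4/6 ok
(4,3)O 5/8 ok
(4,4)X 4/7 ok
(4,5)X 3/4 ok
(5,1)X 0/2 unhappy
(5,2)O 3/4 ok
(5,3)O 4/5 ok
(5,4)O 2/5 ok
(5,5)X 2/3 ok
Unsatisfied: (1,3), (5,1) — 2 in total.

2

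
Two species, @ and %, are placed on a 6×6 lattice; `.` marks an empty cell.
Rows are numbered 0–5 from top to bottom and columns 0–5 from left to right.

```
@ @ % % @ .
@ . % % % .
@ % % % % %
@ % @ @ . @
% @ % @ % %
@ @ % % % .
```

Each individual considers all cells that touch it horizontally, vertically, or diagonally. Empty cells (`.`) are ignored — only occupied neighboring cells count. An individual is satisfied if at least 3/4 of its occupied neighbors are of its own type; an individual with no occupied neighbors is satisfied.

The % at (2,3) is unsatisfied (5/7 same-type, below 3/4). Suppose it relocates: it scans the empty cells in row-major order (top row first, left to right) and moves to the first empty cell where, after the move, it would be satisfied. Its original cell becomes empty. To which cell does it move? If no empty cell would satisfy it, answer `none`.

Vacating (2,3). Empty cells in order:
  (0,5): 1/2 same-type → still unsatisfied.
  (1,1): 4/8 same-type → still unsatisfied.
  (1,5): 3/4 same-type → satisfied — stop here.

(1,5)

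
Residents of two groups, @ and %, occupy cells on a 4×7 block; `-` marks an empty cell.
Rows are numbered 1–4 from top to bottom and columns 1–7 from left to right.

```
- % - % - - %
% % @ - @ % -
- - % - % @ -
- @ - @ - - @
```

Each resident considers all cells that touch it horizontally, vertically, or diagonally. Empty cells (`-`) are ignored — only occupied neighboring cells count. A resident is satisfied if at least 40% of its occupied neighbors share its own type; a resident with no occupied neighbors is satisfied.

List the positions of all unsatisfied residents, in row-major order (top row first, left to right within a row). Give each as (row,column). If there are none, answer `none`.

(1,4), (2,3), (2,5), (3,3), (3,5), (4,2), (4,4)

(1,2)% 2/3 satisfied
(1,4)% 0/2 not
(1,7)% 1/1 satisfied
(2,1)% 2/2 satisfied
(2,2)% 3/4 satisfied
(2,3)@ 0/4 not
(2,5)@ 1/4 not
(2,6)% 2/4 satisfied
(3,3)% 1/4 not
(3,5)% 1/4 not
(3,6)@ 2/4 satisfied
(4,2)@ 0/1 not
(4,4)@ 0/2 not
(4,7)@ 1/1 satisfied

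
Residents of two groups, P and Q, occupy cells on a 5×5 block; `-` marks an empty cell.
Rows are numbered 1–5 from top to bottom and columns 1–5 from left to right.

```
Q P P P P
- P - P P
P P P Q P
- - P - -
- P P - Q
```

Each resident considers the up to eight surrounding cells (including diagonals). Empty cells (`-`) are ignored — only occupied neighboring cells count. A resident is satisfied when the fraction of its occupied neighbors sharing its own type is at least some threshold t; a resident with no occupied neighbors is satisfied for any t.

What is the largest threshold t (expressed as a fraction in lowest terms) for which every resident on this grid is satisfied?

(1,1)Q 0/2
(1,2)P 2/3
(1,3)P 4/4
(1,4)P 4/4
(1,5)P 3/3
(2,2)P 5/6
(2,4)P 6/7
(2,5)P 4/5
(3,1)P 2/2
(3,2)P 4/4
(3,3)P 4/5
(3,4)Q 0/5
(3,5)P 2/3
(4,3)P 4/5
(5,2)P 2/2
(5,3)P 2/2
(5,5)Q — no occupied neighbors
The smallest same-type fraction is 0/2 at (1,1), which reduces to 0/1. Any threshold above that leaves this resident unsatisfied.

0/1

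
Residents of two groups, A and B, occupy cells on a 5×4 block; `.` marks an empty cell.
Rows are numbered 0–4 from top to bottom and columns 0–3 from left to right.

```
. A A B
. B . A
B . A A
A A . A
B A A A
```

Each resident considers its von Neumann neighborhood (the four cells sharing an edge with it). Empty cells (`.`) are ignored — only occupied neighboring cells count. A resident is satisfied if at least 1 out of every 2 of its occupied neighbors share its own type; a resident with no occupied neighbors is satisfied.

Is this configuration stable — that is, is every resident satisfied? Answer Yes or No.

No

Row 0: (0,1)A 1/2 ✓ · (0,2)A 1/2 ✓ · (0,3)B 0/2 ✗
Row 1: (1,1)B 0/1 ✗ · (1,3)A 1/2 ✓
Row 2: (2,0)B 0/1 ✗ · (2,2)A 1/1 ✓ · (2,3)A 3/3 ✓
Row 3: (3,0)A 1/3 ✗ · (3,1)A 2/2 ✓ · (3,3)A 2/2 ✓
Row 4: (4,0)B 0/2 ✗ · (4,1)A 2/3 ✓ · (4,2)A 2/2 ✓ · (4,3)A 2/2 ✓
For instance (0,3) has only 0/2 same-type neighbors, below 1/2.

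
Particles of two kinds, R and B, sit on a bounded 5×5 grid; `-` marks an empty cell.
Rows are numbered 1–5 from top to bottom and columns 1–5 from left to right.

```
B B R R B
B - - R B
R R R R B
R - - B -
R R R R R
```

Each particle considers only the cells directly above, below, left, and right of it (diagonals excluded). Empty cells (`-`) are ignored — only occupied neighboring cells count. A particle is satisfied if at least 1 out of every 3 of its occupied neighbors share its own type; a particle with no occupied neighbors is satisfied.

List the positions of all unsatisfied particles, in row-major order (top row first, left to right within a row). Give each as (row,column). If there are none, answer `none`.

Row 1: (1,1)B 2/2 ✓ · (1,2)B 1/2 ✓ · (1,3)R 1/2 ✓ · (1,4)R 2/3 ✓ · (1,5)B 1/2 ✓
Row 2: (2,1)B 1/2 ✓ · (2,4)R 2/3 ✓ · (2,5)B 2/3 ✓
Row 3: (3,1)R 2/3 ✓ · (3,2)R 2/2 ✓ · (3,3)R 2/2 ✓ · (3,4)R 2/4 ✓ · (3,5)B 1/2 ✓
Row 4: (4,1)R 2/2 ✓ · (4,4)B 0/2 ✗
Row 5: (5,1)R 2/2 ✓ · (5,2)R 2/2 ✓ · (5,3)R 2/2 ✓ · (5,4)R 2/3 ✓ · (5,5)R 1/1 ✓

(4,4)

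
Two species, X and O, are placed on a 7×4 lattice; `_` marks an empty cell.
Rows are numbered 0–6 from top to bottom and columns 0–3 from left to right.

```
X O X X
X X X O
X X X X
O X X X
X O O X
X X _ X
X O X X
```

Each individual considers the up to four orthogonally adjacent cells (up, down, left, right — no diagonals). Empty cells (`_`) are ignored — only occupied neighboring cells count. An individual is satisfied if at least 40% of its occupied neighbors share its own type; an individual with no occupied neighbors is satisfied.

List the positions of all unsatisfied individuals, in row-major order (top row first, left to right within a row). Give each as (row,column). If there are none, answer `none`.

Row 0: (0,0)X 1/2 ✓ · (0,1)O 0/3 ✗ · (0,2)X 2/3 ✓ · (0,3)X 1/2 ✓
Row 1: (1,0)X 3/3 ✓ · (1,1)X 3/4 ✓ · (1,2)X 3/4 ✓ · (1,3)O 0/3 ✗
Row 2: (2,0)X 2/3 ✓ · (2,1)X 4/4 ✓ · (2,2)X 4/4 ✓ · (2,3)X 2/3 ✓
Row 3: (3,0)O 0/3 ✗ · (3,1)X 2/4 ✓ · (3,2)X 3/4 ✓ · (3,3)X 3/3 ✓
Row 4: (4,0)X 1/3 ✗ · (4,1)O 1/4 ✗ · (4,2)O 1/3 ✗ · (4,3)X 2/3 ✓
Row 5: (5,0)X 3/3 ✓ · (5,1)X 1/3 ✗ · (5,3)X 2/2 ✓
Row 6: (6,0)X 1/2 ✓ · (6,1)O 0/3 ✗ · (6,2)X 1/2 ✓ · (6,3)X 2/2 ✓

(0,1), (1,3), (3,0), (4,0), (4,1), (4,2), (5,1), (6,1)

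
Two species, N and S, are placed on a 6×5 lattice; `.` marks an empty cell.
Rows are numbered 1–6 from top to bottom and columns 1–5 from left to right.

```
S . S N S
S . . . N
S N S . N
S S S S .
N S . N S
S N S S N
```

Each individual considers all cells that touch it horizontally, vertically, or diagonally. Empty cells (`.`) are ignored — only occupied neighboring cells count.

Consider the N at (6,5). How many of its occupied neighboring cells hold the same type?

1

Occupied neighbors of (6,5): (5,4)=N, (5,5)=S, (6,4)=S.
Same type (N): 1 of 3.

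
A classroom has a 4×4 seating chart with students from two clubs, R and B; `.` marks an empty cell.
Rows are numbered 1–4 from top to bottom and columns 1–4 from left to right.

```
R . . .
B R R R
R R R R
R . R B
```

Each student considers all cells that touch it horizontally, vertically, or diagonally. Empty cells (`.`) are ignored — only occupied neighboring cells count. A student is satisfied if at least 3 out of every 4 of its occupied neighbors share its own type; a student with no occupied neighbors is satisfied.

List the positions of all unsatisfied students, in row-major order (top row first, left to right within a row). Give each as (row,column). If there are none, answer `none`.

(1,1)R 1/2 ✗
(2,1)B 0/4 ✗
(2,2)R 5/6 ✓
(2,3)R 5/5 ✓
(2,4)R 3/3 ✓
(3,1)R 3/4 ✓
(3,2)R 6/7 ✓
(3,3)R 6/7 ✓
(3,4)R 4/5 ✓
(4,1)R 2/2 ✓
(4,3)R 3/4 ✓
(4,4)B 0/3 ✗

(1,1), (2,1), (4,4)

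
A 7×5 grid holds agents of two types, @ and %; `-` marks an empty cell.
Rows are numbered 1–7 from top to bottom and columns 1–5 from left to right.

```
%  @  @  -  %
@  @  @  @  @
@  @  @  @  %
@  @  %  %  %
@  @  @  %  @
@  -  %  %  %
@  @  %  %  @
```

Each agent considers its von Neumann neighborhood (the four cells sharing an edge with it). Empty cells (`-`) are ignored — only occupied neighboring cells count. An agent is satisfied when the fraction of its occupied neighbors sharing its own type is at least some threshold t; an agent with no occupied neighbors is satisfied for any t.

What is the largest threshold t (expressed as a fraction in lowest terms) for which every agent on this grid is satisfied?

0/1

Row 1: (1,1)% 0/2 · (1,2)@ 2/3 · (1,3)@ 2/2 · (1,5)% 0/1
Row 2: (2,1)@ 2/3 · (2,2)@ 4/4 · (2,3)@ 4/4 · (2,4)@ 3/3 · (2,5)@ 1/3
Row 3: (3,1)@ 3/3 · (3,2)@ 4/4 · (3,3)@ 3/4 · (3,4)@ 2/4 · (3,5)% 1/3
Row 4: (4,1)@ 3/3 · (4,2)@ 3/4 · (4,3)% 1/4 · (4,4)% 3/4 · (4,5)% 2/3
Row 5: (5,1)@ 3/3 · (5,2)@ 3/3 · (5,3)@ 1/4 · (5,4)% 2/4 · (5,5)@ 0/3
Row 6: (6,1)@ 2/2 · (6,3)% 2/3 · (6,4)% 4/4 · (6,5)% 1/3
Row 7: (7,1)@ 2/2 · (7,2)@ 1/2 · (7,3)% 2/3 · (7,4)% 2/3 · (7,5)@ 0/2
The smallest same-type fraction is 0/2 at (1,1), which reduces to 0/1. Any threshold above that leaves this agent unsatisfied.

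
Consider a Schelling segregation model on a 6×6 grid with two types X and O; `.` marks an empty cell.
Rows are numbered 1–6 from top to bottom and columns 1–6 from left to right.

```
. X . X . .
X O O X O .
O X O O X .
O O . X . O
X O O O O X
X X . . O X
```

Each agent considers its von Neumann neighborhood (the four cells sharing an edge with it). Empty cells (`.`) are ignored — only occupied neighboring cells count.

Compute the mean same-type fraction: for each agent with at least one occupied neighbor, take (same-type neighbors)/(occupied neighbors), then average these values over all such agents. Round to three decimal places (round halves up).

0.413

Row 1: (1,2)X 0/1 · (1,4)X 1/1
Row 2: (2,1)X 0/2 · (2,2)O 1/4 · (2,3)O 2/3 · (2,4)X 1/4 · (2,5)O 0/2
Row 3: (3,1)O 1/3 · (3,2)X 0/4 · (3,3)O 2/3 · (3,4)O 1/4 · (3,5)X 0/2
Row 4: (4,1)O 2/3 · (4,2)O 2/3 · (4,4)X 0/2 · (4,6)O 0/1
Row 5: (5,1)X 1/3 · (5,2)O 2/4 · (5,3)O 2/2 · (5,4)O 2/3 · (5,5)O 2/3 · (5,6)X 1/3
Row 6: (6,1)X 2/2 · (6,2)X 1/2 · (6,5)O 1/2 · (6,6)X 1/2
Sum over 26 agents: 0/1 + 1/1 + 0/2 + 1/4 + 2/3 + 1/4 + 0/2 + 1/3 + 0/4 + 2/3 + 1/4 + 0/2 + 2/3 + 2/3 + 0/2 + 0/1 + 1/3 + 2/4 + 2/2 + 2/3 + 2/3 + 1/3 + 2/2 + 1/2 + 1/2 + 1/2 = 43/4; mean = 43/4 ÷ 26 = 43/104 = 0.413461… → 0.413.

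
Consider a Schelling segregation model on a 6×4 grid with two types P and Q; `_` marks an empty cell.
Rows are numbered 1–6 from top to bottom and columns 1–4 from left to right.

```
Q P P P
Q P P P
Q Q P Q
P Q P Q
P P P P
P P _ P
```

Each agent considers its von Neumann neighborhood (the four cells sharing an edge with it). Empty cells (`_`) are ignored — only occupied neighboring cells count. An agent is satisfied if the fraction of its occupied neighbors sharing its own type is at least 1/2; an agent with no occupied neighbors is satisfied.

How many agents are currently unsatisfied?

Row 1: (1,1)Q 1/2 ok · (1,2)P 2/3 ok · (1,3)P 3/3 ok · (1,4)P 2/2 ok
Row 2: (2,1)Q 2/3 ok · (2,2)P 2/4 ok · (2,3)P 4/4 ok · (2,4)P 2/3 ok
Row 3: (3,1)Q 2/3 ok · (3,2)Q 2/4 ok · (3,3)P 2/4 ok · (3,4)Q 1/3 unhappy
Row 4: (4,1)P 1/3 unhappy · (4,2)Q 1/4 unhappy · (4,3)P 2/4 ok · (4,4)Q 1/3 unhappy
Row 5: (5,1)P 3/3 ok · (5,2)P 3/4 ok · (5,3)P 3/3 ok · (5,4)P 2/3 ok
Row 6: (6,1)P 2/2 ok · (6,2)P 2/2 ok · (6,4)P 1/1 ok
Unsatisfied: (3,4), (4,1), (4,2), (4,4) — 4 in total.

4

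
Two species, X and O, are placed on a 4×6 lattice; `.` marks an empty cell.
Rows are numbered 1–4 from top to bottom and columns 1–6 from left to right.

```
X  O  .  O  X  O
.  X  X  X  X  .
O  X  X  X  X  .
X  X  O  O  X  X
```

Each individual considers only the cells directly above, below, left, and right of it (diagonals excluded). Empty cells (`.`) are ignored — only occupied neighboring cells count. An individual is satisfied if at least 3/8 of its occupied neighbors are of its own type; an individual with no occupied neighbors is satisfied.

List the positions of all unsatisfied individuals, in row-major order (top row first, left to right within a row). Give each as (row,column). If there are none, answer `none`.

(1,1), (1,2), (1,4), (1,5), (1,6), (3,1), (4,3), (4,4)

Row 1: (1,1)X 0/1 unhappy · (1,2)O 0/2 unhappy · (1,4)O 0/2 unhappy · (1,5)X 1/3 unhappy · (1,6)O 0/1 unhappy
Row 2: (2,2)X 2/3 ok · (2,3)X 3/3 ok · (2,4)X 3/4 ok · (2,5)X 3/3 ok
Row 3: (3,1)O 0/2 unhappy · (3,2)X 3/4 ok · (3,3)X 3/4 ok · (3,4)X 3/4 ok · (3,5)X 3/3 ok
Row 4: (4,1)X 1/2 ok · (4,2)X 2/3 ok · (4,3)O 1/3 unhappy · (4,4)O 1/3 unhappy · (4,5)X 2/3 ok · (4,6)X 1/1 ok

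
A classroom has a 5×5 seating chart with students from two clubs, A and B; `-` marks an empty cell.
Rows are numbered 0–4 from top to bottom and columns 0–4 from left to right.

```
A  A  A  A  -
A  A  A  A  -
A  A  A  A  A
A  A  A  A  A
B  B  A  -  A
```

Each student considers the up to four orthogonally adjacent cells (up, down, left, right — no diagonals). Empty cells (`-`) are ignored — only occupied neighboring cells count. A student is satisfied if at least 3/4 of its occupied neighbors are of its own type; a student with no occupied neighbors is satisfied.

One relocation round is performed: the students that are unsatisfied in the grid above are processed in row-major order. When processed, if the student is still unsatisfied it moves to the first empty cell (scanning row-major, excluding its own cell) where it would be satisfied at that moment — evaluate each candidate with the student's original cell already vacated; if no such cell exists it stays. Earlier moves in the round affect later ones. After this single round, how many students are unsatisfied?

Initially unsatisfied (in order): (3,0), (4,0), (4,1), (4,2).
  (3,0) → (0,4).
  (4,0): now satisfied by earlier moves; stays.
  (4,1): no empty cell satisfies it; stays.
  (4,2) → (1,4).
Resulting grid:
A A A A A
A A A A A
A A A A A
- A A A A
B B - - A
Unsatisfied now: (3,1), (4,1).

2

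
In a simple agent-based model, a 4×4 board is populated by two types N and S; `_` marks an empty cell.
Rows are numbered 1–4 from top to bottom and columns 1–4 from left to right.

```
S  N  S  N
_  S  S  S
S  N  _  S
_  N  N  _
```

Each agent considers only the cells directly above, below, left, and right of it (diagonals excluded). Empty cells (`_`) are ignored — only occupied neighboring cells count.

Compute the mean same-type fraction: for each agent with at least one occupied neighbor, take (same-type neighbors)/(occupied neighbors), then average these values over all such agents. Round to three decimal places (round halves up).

0.472

(1,1)S 0/1
(1,2)N 0/3
(1,3)S 1/3
(1,4)N 0/2
(2,2)S 1/3
(2,3)S 3/3
(2,4)S 2/3
(3,1)S 0/1
(3,2)N 1/3
(3,4)S 1/1
(4,2)N 2/2
(4,3)N 1/1
Sum over 12 agents: 0/1 + 0/3 + 1/3 + 0/2 + 1/3 + 3/3 + 2/3 + 0/1 + 1/3 + 1/1 + 2/2 + 1/1 = 17/3; mean = 17/3 ÷ 12 = 17/36 = 0.472222… → 0.472.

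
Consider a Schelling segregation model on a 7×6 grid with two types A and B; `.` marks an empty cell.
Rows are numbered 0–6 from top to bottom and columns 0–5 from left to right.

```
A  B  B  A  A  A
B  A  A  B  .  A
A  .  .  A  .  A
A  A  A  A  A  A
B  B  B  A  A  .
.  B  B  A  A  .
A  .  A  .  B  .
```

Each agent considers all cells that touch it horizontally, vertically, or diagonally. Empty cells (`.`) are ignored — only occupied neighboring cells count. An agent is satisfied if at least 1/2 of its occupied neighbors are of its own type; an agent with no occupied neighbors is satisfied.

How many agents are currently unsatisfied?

9

Row 0: (0,0)A 1/3 not · (0,1)B 2/5 not · (0,2)B 2/5 not · (0,3)A 2/4 satisfied · (0,4)A 3/4 satisfied · (0,5)A 2/2 satisfied
Row 1: (1,0)B 1/4 not · (1,1)A 3/6 satisfied · (1,2)A 3/6 satisfied · (1,3)B 1/5 not · (1,5)A 3/3 satisfied
Row 2: (2,0)A 3/4 satisfied · (2,3)A 4/5 satisfied · (2,5)A 3/3 satisfied
Row 3: (3,0)A 2/4 satisfied · (3,1)A 3/6 satisfied · (3,2)A 4/6 satisfied · (3,3)A 5/6 satisfied · (3,4)A 6/6 satisfied · (3,5)A 3/3 satisfied
Row 4: (4,0)B 2/4 satisfied · (4,1)B 4/7 satisfied · (4,2)B 3/8 not · (4,3)A 6/8 satisfied · (4,4)A 6/6 satisfied
Row 5: (5,1)B 4/6 satisfied · (5,2)B 3/6 satisfied · (5,3)A 4/7 satisfied · (5,4)A 3/4 satisfied
Row 6: (6,0)A 0/1 not · (6,2)A 1/3 not · (6,4)B 0/2 not
Unsatisfied: (0,0), (0,1), (0,2), (1,0), (1,3), (4,2), (6,0), (6,2), (6,4) — 9 in total.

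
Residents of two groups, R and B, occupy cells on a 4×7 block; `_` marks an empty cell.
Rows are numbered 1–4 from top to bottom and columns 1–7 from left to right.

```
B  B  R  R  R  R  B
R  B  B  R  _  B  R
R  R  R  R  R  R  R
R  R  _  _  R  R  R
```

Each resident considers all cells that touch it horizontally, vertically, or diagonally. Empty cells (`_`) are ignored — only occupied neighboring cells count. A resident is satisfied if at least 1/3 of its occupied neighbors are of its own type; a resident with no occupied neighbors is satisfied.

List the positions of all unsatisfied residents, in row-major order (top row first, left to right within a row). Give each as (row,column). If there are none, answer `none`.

(2,3), (2,6)

(1,1)B 2/3 ✓
(1,2)B 3/5 ✓
(1,3)R 2/5 ✓
(1,4)R 3/4 ✓
(1,5)R 3/4 ✓
(1,6)R 2/4 ✓
(1,7)B 1/3 ✓
(2,1)R 2/5 ✓
(2,2)B 3/8 ✓
(2,3)B 2/8 ✗
(2,4)R 6/7 ✓
(2,6)B 1/7 ✗
(2,7)R 3/5 ✓
(3,1)R 4/5 ✓
(3,2)R 5/7 ✓
(3,3)R 4/6 ✓
(3,4)R 4/5 ✓
(3,5)R 5/6 ✓
(3,6)R 6/7 ✓
(3,7)R 4/5 ✓
(4,1)R 3/3 ✓
(4,2)R 4/4 ✓
(4,5)R 4/4 ✓
(4,6)R 5/5 ✓
(4,7)R 3/3 ✓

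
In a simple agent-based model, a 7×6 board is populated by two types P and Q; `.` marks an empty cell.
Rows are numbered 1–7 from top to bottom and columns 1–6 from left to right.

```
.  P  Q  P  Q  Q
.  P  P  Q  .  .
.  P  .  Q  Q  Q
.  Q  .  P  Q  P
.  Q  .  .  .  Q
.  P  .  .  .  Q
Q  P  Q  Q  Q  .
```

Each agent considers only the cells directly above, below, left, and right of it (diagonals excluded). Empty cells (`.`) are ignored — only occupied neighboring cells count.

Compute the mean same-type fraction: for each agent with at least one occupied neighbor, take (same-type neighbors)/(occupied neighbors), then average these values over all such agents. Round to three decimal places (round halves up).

(1,2)P 1/2
(1,3)Q 0/3
(1,4)P 0/3
(1,5)Q 1/2
(1,6)Q 1/1
(2,2)P 3/3
(2,3)P 1/3
(2,4)Q 1/3
(3,2)P 1/2
(3,4)Q 2/3
(3,5)Q 3/3
(3,6)Q 1/2
(4,2)Q 1/2
(4,4)P 0/2
(4,5)Q 1/3
(4,6)P 0/3
(5,2)Q 1/2
(5,6)Q 1/2
(6,2)P 1/2
(6,6)Q 1/1
(7,1)Q 0/1
(7,2)P 1/3
(7,3)Q 1/2
(7,4)Q 2/2
(7,5)Q 1/1
Sum over 25 agents: 1/2 + 0/3 + 0/3 + 1/2 + 1/1 + 3/3 + 1/3 + 1/3 + 1/2 + 2/3 + 3/3 + 1/2 + 1/2 + 0/2 + 1/3 + 0/3 + 1/2 + 1/2 + 1/2 + 1/1 + 0/1 + 1/3 + 1/2 + 2/2 + 1/1 = 25/2; mean = 25/2 ÷ 25 = 1/2 = 0.5 → 0.500.

0.500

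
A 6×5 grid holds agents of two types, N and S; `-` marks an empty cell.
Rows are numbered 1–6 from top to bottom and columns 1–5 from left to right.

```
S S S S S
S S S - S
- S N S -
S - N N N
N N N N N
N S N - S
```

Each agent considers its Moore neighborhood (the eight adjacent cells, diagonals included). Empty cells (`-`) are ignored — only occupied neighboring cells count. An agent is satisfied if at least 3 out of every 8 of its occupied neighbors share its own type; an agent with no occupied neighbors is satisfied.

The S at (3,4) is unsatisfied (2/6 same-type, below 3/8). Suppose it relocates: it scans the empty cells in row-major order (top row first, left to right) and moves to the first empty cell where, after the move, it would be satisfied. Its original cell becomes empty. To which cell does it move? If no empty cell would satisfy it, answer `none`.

Vacating (3,4). Empty cells in order:
  (2,4): 5/6 same-type → satisfied — stop here.

(2,4)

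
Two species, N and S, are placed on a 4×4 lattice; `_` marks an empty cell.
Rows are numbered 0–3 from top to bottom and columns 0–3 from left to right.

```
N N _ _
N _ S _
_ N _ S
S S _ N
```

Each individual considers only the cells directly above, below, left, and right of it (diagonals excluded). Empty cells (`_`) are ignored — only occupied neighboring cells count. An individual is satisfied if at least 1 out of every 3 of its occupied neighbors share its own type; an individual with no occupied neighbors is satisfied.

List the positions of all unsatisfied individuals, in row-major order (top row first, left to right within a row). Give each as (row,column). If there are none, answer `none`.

(0,0)N 2/2 ✓
(0,1)N 1/1 ✓
(1,0)N 1/1 ✓
(1,2)S 0/0 ✓
(2,1)N 0/1 ✗
(2,3)S 0/1 ✗
(3,0)S 1/1 ✓
(3,1)S 1/2 ✓
(3,3)N 0/1 ✗

(2,1), (2,3), (3,3)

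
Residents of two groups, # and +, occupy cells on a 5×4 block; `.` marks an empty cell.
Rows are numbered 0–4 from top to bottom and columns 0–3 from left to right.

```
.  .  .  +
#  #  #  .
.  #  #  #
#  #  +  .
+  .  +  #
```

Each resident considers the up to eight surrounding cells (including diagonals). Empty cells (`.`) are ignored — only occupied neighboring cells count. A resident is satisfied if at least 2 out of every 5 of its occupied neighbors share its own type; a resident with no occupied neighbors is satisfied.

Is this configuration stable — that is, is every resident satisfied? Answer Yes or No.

No

(0,3)+ 0/1 ✗
(1,0)# 2/2 ✓
(1,1)# 4/4 ✓
(1,2)# 4/5 ✓
(2,1)# 6/7 ✓
(2,2)# 5/6 ✓
(2,3)# 2/3 ✓
(3,0)# 2/3 ✓
(3,1)# 3/6 ✓
(3,2)+ 1/6 ✗
(4,0)+ 0/2 ✗
(4,2)+ 1/3 ✗
(4,3)# 0/2 ✗
For instance (0,3) has only 0/1 same-type neighbors, below 2/5.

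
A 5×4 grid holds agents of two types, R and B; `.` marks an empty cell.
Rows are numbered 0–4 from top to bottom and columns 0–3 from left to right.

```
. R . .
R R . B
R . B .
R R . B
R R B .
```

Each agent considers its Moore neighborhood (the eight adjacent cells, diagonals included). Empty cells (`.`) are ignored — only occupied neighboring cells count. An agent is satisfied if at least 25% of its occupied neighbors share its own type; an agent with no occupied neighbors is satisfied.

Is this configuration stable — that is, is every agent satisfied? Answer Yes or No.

Yes

(0,1)R 2/2 ✓
(1,0)R 3/3 ✓
(1,1)R 3/4 ✓
(1,3)B 1/1 ✓
(2,0)R 4/4 ✓
(2,2)B 2/4 ✓
(3,0)R 4/4 ✓
(3,1)R 4/6 ✓
(3,3)B 2/2 ✓
(4,0)R 3/3 ✓
(4,1)R 3/4 ✓
(4,2)B 1/3 ✓
All meet the threshold, so the configuration is stable.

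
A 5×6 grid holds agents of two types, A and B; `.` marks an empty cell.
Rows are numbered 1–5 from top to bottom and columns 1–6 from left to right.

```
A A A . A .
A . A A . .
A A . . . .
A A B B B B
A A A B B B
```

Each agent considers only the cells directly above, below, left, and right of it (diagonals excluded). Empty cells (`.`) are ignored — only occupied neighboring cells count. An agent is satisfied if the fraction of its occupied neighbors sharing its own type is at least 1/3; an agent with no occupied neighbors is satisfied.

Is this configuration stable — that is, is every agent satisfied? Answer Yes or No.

(1,1)A 2/2 satisfied
(1,2)A 2/2 satisfied
(1,3)A 2/2 satisfied
(1,5)A 0/0 satisfied
(2,1)A 2/2 satisfied
(2,3)A 2/2 satisfied
(2,4)A 1/1 satisfied
(3,1)A 3/3 satisfied
(3,2)A 2/2 satisfied
(4,1)A 3/3 satisfied
(4,2)A 3/4 satisfied
(4,3)B 1/3 satisfied
(4,4)B 3/3 satisfied
(4,5)B 3/3 satisfied
(4,6)B 2/2 satisfied
(5,1)A 2/2 satisfied
(5,2)A 3/3 satisfied
(5,3)A 1/3 satisfied
(5,4)B 2/3 satisfied
(5,5)B 3/3 satisfied
(5,6)B 2/2 satisfied
All meet the threshold, so the configuration is stable.

Yes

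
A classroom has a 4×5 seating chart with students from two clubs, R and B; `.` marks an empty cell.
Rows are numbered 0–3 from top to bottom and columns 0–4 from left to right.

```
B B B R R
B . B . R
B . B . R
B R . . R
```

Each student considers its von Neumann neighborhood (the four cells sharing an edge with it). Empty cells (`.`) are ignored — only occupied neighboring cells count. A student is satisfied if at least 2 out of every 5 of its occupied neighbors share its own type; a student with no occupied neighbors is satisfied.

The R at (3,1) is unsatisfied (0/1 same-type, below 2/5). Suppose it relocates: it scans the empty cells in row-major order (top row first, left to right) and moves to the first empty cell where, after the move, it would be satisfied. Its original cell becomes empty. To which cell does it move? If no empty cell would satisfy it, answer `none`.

(1,3)

Vacating (3,1). Empty cells in order:
  (1,1): 0/3 same-type → still unsatisfied.
  (1,3): 2/3 same-type → satisfied — stop here.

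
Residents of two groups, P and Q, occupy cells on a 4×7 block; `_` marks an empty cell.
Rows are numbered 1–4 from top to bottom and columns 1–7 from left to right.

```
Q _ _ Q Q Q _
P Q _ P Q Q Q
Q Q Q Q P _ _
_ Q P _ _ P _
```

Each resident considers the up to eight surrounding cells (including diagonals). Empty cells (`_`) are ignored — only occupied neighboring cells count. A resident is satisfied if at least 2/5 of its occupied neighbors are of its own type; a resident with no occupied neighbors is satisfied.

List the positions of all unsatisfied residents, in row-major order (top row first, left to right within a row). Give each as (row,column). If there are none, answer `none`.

Row 1: (1,1)Q 1/2 satisfied · (1,4)Q 2/3 satisfied · (1,5)Q 4/5 satisfied · (1,6)Q 4/4 satisfied
Row 2: (2,1)P 0/4 not · (2,2)Q 4/5 satisfied · (2,4)P 1/6 not · (2,5)Q 5/7 satisfied · (2,6)Q 4/5 satisfied · (2,7)Q 2/2 satisfied
Row 3: (3,1)Q 3/4 satisfied · (3,2)Q 4/6 satisfied · (3,3)Q 4/6 satisfied · (3,4)Q 2/5 satisfied · (3,5)P 2/5 satisfied
Row 4: (4,2)Q 3/4 satisfied · (4,3)P 0/4 not · (4,6)P 1/1 satisfied

(2,1), (2,4), (4,3)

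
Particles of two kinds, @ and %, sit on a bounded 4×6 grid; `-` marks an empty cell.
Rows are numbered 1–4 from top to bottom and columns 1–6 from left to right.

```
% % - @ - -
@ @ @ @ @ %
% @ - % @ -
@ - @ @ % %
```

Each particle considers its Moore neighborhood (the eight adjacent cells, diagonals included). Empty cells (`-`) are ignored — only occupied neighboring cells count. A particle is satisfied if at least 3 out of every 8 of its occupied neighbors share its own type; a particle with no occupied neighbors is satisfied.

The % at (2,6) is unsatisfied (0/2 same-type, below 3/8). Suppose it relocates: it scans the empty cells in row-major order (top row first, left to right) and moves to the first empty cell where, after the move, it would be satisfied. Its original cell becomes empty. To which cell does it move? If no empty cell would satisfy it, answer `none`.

(3,6)

Vacating (2,6). Empty cells in order:
  (1,3): 1/5 same-type → still unsatisfied.
  (1,5): 0/3 same-type → still unsatisfied.
  (1,6): 0/1 same-type → still unsatisfied.
  (3,3): 1/7 same-type → still unsatisfied.
  (3,6): 2/4 same-type → satisfied — stop here.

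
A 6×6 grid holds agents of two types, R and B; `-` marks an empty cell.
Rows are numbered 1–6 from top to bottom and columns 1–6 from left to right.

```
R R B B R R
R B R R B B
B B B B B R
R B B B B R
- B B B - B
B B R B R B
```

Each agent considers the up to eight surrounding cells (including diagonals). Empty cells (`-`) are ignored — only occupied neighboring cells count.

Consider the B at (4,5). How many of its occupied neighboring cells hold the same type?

Occupied neighbors of (4,5): (3,4)=B, (3,5)=B, (3,6)=R, (4,4)=B, (4,6)=R, (5,4)=B, (5,6)=B.
Same type (B): 5 of 7.

5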